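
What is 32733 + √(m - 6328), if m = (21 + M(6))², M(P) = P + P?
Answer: 32733 + 13*I*√31 ≈ 32733.0 + 72.381*I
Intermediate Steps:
M(P) = 2*P
m = 1089 (m = (21 + 2*6)² = (21 + 12)² = 33² = 1089)
32733 + √(m - 6328) = 32733 + √(1089 - 6328) = 32733 + √(-5239) = 32733 + 13*I*√31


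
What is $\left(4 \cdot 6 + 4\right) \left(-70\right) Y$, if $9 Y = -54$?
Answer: $11760$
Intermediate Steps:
$Y = -6$ ($Y = \frac{1}{9} \left(-54\right) = -6$)
$\left(4 \cdot 6 + 4\right) \left(-70\right) Y = \left(4 \cdot 6 + 4\right) \left(-70\right) \left(-6\right) = \left(24 + 4\right) \left(-70\right) \left(-6\right) = 28 \left(-70\right) \left(-6\right) = \left(-1960\right) \left(-6\right) = 11760$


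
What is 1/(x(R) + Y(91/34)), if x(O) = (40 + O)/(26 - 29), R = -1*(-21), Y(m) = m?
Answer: -102/1801 ≈ -0.056635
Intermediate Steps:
R = 21
x(O) = -40/3 - O/3 (x(O) = (40 + O)/(-3) = (40 + O)*(-1/3) = -40/3 - O/3)
1/(x(R) + Y(91/34)) = 1/((-40/3 - 1/3*21) + 91/34) = 1/((-40/3 - 7) + 91*(1/34)) = 1/(-61/3 + 91/34) = 1/(-1801/102) = -102/1801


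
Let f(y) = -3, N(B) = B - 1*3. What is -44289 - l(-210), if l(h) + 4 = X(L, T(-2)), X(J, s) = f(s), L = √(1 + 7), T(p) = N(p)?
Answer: -44282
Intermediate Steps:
N(B) = -3 + B (N(B) = B - 3 = -3 + B)
T(p) = -3 + p
L = 2*√2 (L = √8 = 2*√2 ≈ 2.8284)
X(J, s) = -3
l(h) = -7 (l(h) = -4 - 3 = -7)
-44289 - l(-210) = -44289 - 1*(-7) = -44289 + 7 = -44282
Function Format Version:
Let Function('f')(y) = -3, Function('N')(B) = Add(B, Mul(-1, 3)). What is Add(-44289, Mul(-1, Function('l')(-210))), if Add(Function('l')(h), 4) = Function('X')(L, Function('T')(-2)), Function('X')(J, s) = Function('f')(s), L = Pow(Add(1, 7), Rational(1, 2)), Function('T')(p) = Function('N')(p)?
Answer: -44282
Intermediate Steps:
Function('N')(B) = Add(-3, B) (Function('N')(B) = Add(B, -3) = Add(-3, B))
Function('T')(p) = Add(-3, p)
L = Mul(2, Pow(2, Rational(1, 2))) (L = Pow(8, Rational(1, 2)) = Mul(2, Pow(2, Rational(1, 2))) ≈ 2.8284)
Function('X')(J, s) = -3
Function('l')(h) = -7 (Function('l')(h) = Add(-4, -3) = -7)
Add(-44289, Mul(-1, Function('l')(-210))) = Add(-44289, Mul(-1, -7)) = Add(-44289, 7) = -44282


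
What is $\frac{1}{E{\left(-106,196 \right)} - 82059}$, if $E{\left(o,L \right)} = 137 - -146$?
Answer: $- \frac{1}{81776} \approx -1.2229 \cdot 10^{-5}$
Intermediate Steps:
$E{\left(o,L \right)} = 283$ ($E{\left(o,L \right)} = 137 + 146 = 283$)
$\frac{1}{E{\left(-106,196 \right)} - 82059} = \frac{1}{283 - 82059} = \frac{1}{-81776} = - \frac{1}{81776}$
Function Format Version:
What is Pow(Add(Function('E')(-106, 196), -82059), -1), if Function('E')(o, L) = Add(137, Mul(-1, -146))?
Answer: Rational(-1, 81776) ≈ -1.2229e-5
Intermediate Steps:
Function('E')(o, L) = 283 (Function('E')(o, L) = Add(137, 146) = 283)
Pow(Add(Function('E')(-106, 196), -82059), -1) = Pow(Add(283, -82059), -1) = Pow(-81776, -1) = Rational(-1, 81776)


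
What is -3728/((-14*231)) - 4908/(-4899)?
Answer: 5689324/2640561 ≈ 2.1546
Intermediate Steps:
-3728/((-14*231)) - 4908/(-4899) = -3728/(-3234) - 4908*(-1/4899) = -3728*(-1/3234) + 1636/1633 = 1864/1617 + 1636/1633 = 5689324/2640561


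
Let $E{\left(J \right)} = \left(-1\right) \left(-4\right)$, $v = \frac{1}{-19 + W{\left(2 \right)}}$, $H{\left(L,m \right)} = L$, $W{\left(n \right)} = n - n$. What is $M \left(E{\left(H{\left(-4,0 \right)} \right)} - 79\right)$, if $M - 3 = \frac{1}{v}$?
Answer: $1200$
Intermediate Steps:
$W{\left(n \right)} = 0$
$v = - \frac{1}{19}$ ($v = \frac{1}{-19 + 0} = \frac{1}{-19} = - \frac{1}{19} \approx -0.052632$)
$E{\left(J \right)} = 4$
$M = -16$ ($M = 3 + \frac{1}{- \frac{1}{19}} = 3 - 19 = -16$)
$M \left(E{\left(H{\left(-4,0 \right)} \right)} - 79\right) = - 16 \left(4 - 79\right) = \left(-16\right) \left(-75\right) = 1200$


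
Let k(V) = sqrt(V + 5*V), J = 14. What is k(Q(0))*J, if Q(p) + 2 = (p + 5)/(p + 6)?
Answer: 14*I*sqrt(7) ≈ 37.041*I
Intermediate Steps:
Q(p) = -2 + (5 + p)/(6 + p) (Q(p) = -2 + (p + 5)/(p + 6) = -2 + (5 + p)/(6 + p))
k(V) = sqrt(6)*sqrt(V) (k(V) = sqrt(6*V) = sqrt(6)*sqrt(V))
k(Q(0))*J = (sqrt(6)*sqrt((-7 - 1*0)/(6 + 0)))*14 = (sqrt(6)*sqrt((-7 + 0)/6))*14 = (sqrt(6)*sqrt((1/6)*(-7)))*14 = (sqrt(6)*sqrt(-7/6))*14 = (sqrt(6)*(I*sqrt(42)/6))*14 = (I*sqrt(7))*14 = 14*I*sqrt(7)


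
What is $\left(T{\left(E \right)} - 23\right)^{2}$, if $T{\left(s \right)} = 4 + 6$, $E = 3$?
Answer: $169$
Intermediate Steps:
$T{\left(s \right)} = 10$
$\left(T{\left(E \right)} - 23\right)^{2} = \left(10 - 23\right)^{2} = \left(-13\right)^{2} = 169$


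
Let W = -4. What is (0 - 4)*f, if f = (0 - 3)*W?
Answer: -48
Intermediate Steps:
f = 12 (f = (0 - 3)*(-4) = -3*(-4) = 12)
(0 - 4)*f = (0 - 4)*12 = -4*12 = -48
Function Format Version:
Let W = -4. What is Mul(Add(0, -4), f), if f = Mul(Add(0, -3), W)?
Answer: -48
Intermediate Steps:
f = 12 (f = Mul(Add(0, -3), -4) = Mul(-3, -4) = 12)
Mul(Add(0, -4), f) = Mul(Add(0, -4), 12) = Mul(-4, 12) = -48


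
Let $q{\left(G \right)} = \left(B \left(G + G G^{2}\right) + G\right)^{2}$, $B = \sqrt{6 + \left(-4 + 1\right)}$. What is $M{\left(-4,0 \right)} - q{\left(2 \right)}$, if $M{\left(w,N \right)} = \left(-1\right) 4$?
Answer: $-308 - 40 \sqrt{3} \approx -377.28$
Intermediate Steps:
$M{\left(w,N \right)} = -4$
$B = \sqrt{3}$ ($B = \sqrt{6 - 3} = \sqrt{3} \approx 1.732$)
$q{\left(G \right)} = \left(G + \sqrt{3} \left(G + G^{3}\right)\right)^{2}$ ($q{\left(G \right)} = \left(\sqrt{3} \left(G + G G^{2}\right) + G\right)^{2} = \left(\sqrt{3} \left(G + G^{3}\right) + G\right)^{2} = \left(G + \sqrt{3} \left(G + G^{3}\right)\right)^{2}$)
$M{\left(-4,0 \right)} - q{\left(2 \right)} = -4 - 2^{2} \left(1 + \sqrt{3} + \sqrt{3} \cdot 2^{2}\right)^{2} = -4 - 4 \left(1 + \sqrt{3} + \sqrt{3} \cdot 4\right)^{2} = -4 - 4 \left(1 + \sqrt{3} + 4 \sqrt{3}\right)^{2} = -4 - 4 \left(1 + 5 \sqrt{3}\right)^{2}$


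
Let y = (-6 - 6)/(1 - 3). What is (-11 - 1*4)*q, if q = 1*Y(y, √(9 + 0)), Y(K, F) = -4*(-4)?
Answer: -240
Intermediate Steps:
y = 6 (y = -12/(-2) = -12*(-½) = 6)
Y(K, F) = 16
q = 16 (q = 1*16 = 16)
(-11 - 1*4)*q = (-11 - 1*4)*16 = (-11 - 4)*16 = -15*16 = -240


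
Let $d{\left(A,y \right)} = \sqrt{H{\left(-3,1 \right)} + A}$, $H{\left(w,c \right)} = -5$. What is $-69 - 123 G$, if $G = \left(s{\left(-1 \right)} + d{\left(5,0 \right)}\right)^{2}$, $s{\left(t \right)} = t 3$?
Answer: $-1176$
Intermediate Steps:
$d{\left(A,y \right)} = \sqrt{-5 + A}$
$s{\left(t \right)} = 3 t$
$G = 9$ ($G = \left(3 \left(-1\right) + \sqrt{-5 + 5}\right)^{2} = \left(-3 + \sqrt{0}\right)^{2} = \left(-3 + 0\right)^{2} = \left(-3\right)^{2} = 9$)
$-69 - 123 G = -69 - 1107 = -1176$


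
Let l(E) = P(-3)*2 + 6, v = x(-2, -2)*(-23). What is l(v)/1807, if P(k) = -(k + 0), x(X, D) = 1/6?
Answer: 12/1807 ≈ 0.0066408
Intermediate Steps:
x(X, D) = ⅙
P(k) = -k
v = -23/6 (v = (⅙)*(-23) = -23/6 ≈ -3.8333)
l(E) = 12 (l(E) = -1*(-3)*2 + 6 = 3*2 + 6 = 6 + 6 = 12)
l(v)/1807 = 12/1807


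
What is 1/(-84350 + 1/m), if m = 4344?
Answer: -4344/366416399 ≈ -1.1855e-5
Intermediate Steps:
1/(-84350 + 1/m) = 1/(-84350 + 1/4344) = 1/(-366416399/4344) = -4344/366416399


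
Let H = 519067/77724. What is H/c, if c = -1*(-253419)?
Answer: 519067/19696738356 ≈ 2.6353e-5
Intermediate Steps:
c = 253419
H = 519067/77724 (H = 519067*(1/77724) = 519067/77724 ≈ 6.6783)
H/c = (519067/77724)/253419 = (519067/77724)*(1/253419) = 519067/19696738356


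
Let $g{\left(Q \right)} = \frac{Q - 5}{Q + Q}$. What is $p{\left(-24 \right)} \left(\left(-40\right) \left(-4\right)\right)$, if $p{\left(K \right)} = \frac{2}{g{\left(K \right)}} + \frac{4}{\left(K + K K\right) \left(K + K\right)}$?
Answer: $\frac{3179375}{6003} \approx 529.63$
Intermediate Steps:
$g{\left(Q \right)} = \frac{-5 + Q}{2 Q}$
$p{\left(K \right)} = \frac{2}{K \left(K + K^{2}\right)} + \frac{4 K}{-5 + K}$ ($p{\left(K \right)} = \frac{2}{\frac{1}{2} \frac{1}{K} \left(-5 + K\right)} + \frac{4}{\left(K + K K\right) \left(K + K\right)} = 2 \frac{2 K}{-5 + K} + \frac{4}{\left(K + K^{2}\right) 2 K} = \frac{4 K}{-5 + K} + \frac{4}{2 K \left(K + K^{2}\right)} = \frac{4 K}{-5 + K} + 4 \frac{1}{2 K \left(K + K^{2}\right)} = \frac{4 K}{-5 + K} + \frac{2}{K \left(K + K^{2}\right)} = \frac{2}{K \left(K + K^{2}\right)} + \frac{4 K}{-5 + K}$)
$p{\left(-24 \right)} \left(\left(-40\right) \left(-4\right)\right) = \frac{2 \left(-5 - 24 + 2 \left(-24\right)^{3} \left(1 - 24\right)\right)}{576 \left(1 - 24\right) \left(-5 - 24\right)} \left(\left(-40\right) \left(-4\right)\right) = 2 \cdot \frac{1}{576} \frac{1}{-23} \frac{1}{-29} \left(-5 - 24 + 2 \left(-13824\right) \left(-23\right)\right) 160 = 2 \cdot \frac{1}{576} \left(- \frac{1}{23}\right) \left(- \frac{1}{29}\right) \left(-5 - 24 + 635904\right) 160 = 2 \cdot \frac{1}{576} \left(- \frac{1}{23}\right) \left(- \frac{1}{29}\right) 635875 \cdot 160 = \frac{635875}{192096} \cdot 160 = \frac{3179375}{6003}$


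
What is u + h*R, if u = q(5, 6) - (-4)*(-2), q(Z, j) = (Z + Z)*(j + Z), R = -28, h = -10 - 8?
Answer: 606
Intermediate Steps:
h = -18
q(Z, j) = 2*Z*(Z + j) (q(Z, j) = (2*Z)*(Z + j) = 2*Z*(Z + j))
u = 102 (u = 2*5*(5 + 6) - (-4)*(-2) = 2*5*11 - 4*2 = 110 - 8 = 102)
u + h*R = 102 - 18*(-28) = 102 + 504 = 606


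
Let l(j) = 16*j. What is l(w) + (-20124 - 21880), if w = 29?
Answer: -41540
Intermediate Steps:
l(w) + (-20124 - 21880) = 16*29 + (-20124 - 21880) = 464 - 42004 = -41540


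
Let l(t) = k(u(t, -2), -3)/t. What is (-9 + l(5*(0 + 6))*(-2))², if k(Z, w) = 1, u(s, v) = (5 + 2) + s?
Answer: 18496/225 ≈ 82.204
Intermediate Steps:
u(s, v) = 7 + s
l(t) = 1/t
(-9 + l(5*(0 + 6))*(-2))² = (-9 - 2/(5*(0 + 6)))² = (-9 - 2/(5*6))² = (-9 - 2/30)² = (-9 + (1/30)*(-2))² = (-9 - 1/15)² = (-136/15)² = 18496/225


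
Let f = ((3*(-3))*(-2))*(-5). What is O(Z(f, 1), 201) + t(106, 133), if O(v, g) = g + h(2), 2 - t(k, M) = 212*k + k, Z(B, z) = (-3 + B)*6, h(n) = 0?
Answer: -22375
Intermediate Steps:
f = -90 (f = -9*(-2)*(-5) = 18*(-5) = -90)
Z(B, z) = -18 + 6*B
t(k, M) = 2 - 213*k (t(k, M) = 2 - (212*k + k) = 2 - 213*k)
O(v, g) = g (O(v, g) = g + 0 = g)
O(Z(f, 1), 201) + t(106, 133) = 201 + (2 - 213*106) = 201 + (2 - 22578) = 201 - 22576 = -22375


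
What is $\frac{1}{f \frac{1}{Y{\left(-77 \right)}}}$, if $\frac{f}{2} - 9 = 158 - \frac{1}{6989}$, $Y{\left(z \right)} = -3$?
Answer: $- \frac{6989}{778108} \approx -0.008982$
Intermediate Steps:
$f = \frac{2334324}{6989}$ ($f = 18 + 2 \left(158 - \frac{1}{6989}\right) = 18 + 2 \cdot \frac{1104261}{6989} = 18 + \frac{2208522}{6989} = \frac{2334324}{6989} \approx 334.0$)
$\frac{1}{f \frac{1}{Y{\left(-77 \right)}}} = \frac{1}{\frac{2334324}{6989} \frac{1}{-3}} = \frac{1}{\frac{2334324}{6989} \left(- \frac{1}{3}\right)} = \frac{1}{- \frac{778108}{6989}} = - \frac{6989}{778108}$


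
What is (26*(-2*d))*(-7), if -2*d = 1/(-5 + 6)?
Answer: -182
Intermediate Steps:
d = -½ (d = -1/(2*(-5 + 6)) = -½/1 = -½*1 = -½ ≈ -0.50000)
(26*(-2*d))*(-7) = (26*(-2*(-½)))*(-7) = (26*1)*(-7) = 26*(-7) = -182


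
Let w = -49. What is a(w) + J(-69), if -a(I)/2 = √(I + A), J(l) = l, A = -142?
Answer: -69 - 2*I*√191 ≈ -69.0 - 27.641*I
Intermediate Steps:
a(I) = -2*√(-142 + I) (a(I) = -2*√(I - 142) = -2*√(-142 + I))
a(w) + J(-69) = -2*√(-142 - 49) - 69 = -2*I*√191 - 69 = -69 - 2*I*√191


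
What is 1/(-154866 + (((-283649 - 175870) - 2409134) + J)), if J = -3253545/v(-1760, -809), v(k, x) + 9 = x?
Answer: -818/2469984997 ≈ -3.3118e-7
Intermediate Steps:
v(k, x) = -9 + x
J = 3253545/818 (J = -3253545/(-9 - 809) = -3253545/(-818) = -3253545*(-1/818) = 3253545/818 ≈ 3977.4)
1/(-154866 + (((-283649 - 175870) - 2409134) + J)) = 1/(-154866 + (((-283649 - 175870) - 2409134) + 3253545/818)) = 1/(-154866 + ((-459519 - 2409134) + 3253545/818)) = 1/(-154866 + (-2868653 + 3253545/818)) = 1/(-154866 - 2343304609/818) = 1/(-2469984997/818) = -818/2469984997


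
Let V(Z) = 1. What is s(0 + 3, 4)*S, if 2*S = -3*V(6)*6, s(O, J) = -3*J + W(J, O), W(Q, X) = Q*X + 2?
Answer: -18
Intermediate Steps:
W(Q, X) = 2 + Q*X
s(O, J) = 2 - 3*J + J*O (s(O, J) = -3*J + (2 + J*O) = 2 - 3*J + J*O)
S = -9 (S = (-3*1*6)/2 = (-3*6)/2 = (½)*(-18) = -9)
s(0 + 3, 4)*S = (2 - 3*4 + 4*(0 + 3))*(-9) = (2 - 12 + 4*3)*(-9) = (2 - 12 + 12)*(-9) = 2*(-9) = -18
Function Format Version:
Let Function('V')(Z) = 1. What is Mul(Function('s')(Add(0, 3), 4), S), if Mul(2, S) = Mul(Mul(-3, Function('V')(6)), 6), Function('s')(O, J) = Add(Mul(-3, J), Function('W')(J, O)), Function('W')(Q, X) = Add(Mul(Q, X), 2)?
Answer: -18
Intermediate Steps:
Function('W')(Q, X) = Add(2, Mul(Q, X))
Function('s')(O, J) = Add(2, Mul(-3, J), Mul(J, O)) (Function('s')(O, J) = Add(Mul(-3, J), Add(2, Mul(J, O))) = Add(2, Mul(-3, J), Mul(J, O)))
S = -9 (S = Mul(Rational(1, 2), Mul(Mul(-3, 1), 6)) = Mul(Rational(1, 2), Mul(-3, 6)) = Mul(Rational(1, 2), -18) = -9)
Mul(Function('s')(Add(0, 3), 4), S) = Mul(Add(2, Mul(-3, 4), Mul(4, Add(0, 3))), -9) = Mul(Add(2, -12, Mul(4, 3)), -9) = Mul(Add(2, -12, 12), -9) = Mul(2, -9) = -18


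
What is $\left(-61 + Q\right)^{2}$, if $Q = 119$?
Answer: $3364$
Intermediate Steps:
$\left(-61 + Q\right)^{2} = \left(-61 + 119\right)^{2} = 58^{2} = 3364$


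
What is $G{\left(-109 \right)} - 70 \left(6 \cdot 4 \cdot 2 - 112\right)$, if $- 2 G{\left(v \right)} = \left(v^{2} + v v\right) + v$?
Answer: $- \frac{14693}{2} \approx -7346.5$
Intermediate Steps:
$G{\left(v \right)} = - v^{2} - \frac{v}{2}$ ($G{\left(v \right)} = - \frac{\left(v^{2} + v v\right) + v}{2} = - \frac{\left(v^{2} + v^{2}\right) + v}{2} = - \frac{2 v^{2} + v}{2} = - \frac{v + 2 v^{2}}{2} = - v^{2} - \frac{v}{2}$)
$G{\left(-109 \right)} - 70 \left(6 \cdot 4 \cdot 2 - 112\right) = \left(-1\right) \left(-109\right) \left(\frac{1}{2} - 109\right) - 70 \left(6 \cdot 4 \cdot 2 - 112\right) = \left(-1\right) \left(-109\right) \left(- \frac{217}{2}\right) - 70 \left(24 \cdot 2 - 112\right) = - \frac{23653}{2} - 70 \left(48 - 112\right) = - \frac{23653}{2} - -4480 = - \frac{23653}{2} + 4480 = - \frac{14693}{2}$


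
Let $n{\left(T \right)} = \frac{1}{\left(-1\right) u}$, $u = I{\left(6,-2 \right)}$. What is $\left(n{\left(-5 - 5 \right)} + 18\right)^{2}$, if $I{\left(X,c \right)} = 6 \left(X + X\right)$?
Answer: $\frac{1677025}{5184} \approx 323.5$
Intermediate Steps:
$I{\left(X,c \right)} = 12 X$ ($I{\left(X,c \right)} = 6 \cdot 2 X = 12 X$)
$u = 72$ ($u = 12 \cdot 6 = 72$)
$n{\left(T \right)} = - \frac{1}{72}$ ($n{\left(T \right)} = \frac{1}{\left(-1\right) 72} = \frac{1}{-72} = - \frac{1}{72}$)
$\left(n{\left(-5 - 5 \right)} + 18\right)^{2} = \left(- \frac{1}{72} + 18\right)^{2} = \left(\frac{1295}{72}\right)^{2} = \frac{1677025}{5184}$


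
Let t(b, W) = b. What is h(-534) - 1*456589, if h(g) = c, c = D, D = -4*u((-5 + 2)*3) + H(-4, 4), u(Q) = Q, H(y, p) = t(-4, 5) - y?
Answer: -456553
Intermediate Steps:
H(y, p) = -4 - y
D = 36 (D = -4*(-5 + 2)*3 + (-4 - 1*(-4)) = -(-12)*3 + (-4 + 4) = -4*(-9) + 0 = 36 + 0 = 36)
c = 36
h(g) = 36
h(-534) - 1*456589 = 36 - 1*456589 = 36 - 456589 = -456553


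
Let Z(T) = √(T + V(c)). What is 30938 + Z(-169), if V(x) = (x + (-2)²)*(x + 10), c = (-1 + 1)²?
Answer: 30938 + I*√129 ≈ 30938.0 + 11.358*I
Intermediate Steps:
c = 0 (c = 0² = 0)
V(x) = (4 + x)*(10 + x) (V(x) = (x + 4)*(10 + x) = (4 + x)*(10 + x))
Z(T) = √(40 + T) (Z(T) = √(T + (40 + 0² + 14*0)) = √(T + (40 + 0 + 0)) = √(T + 40) = √(40 + T))
30938 + Z(-169) = 30938 + √(40 - 169) = 30938 + √(-129) = 30938 + I*√129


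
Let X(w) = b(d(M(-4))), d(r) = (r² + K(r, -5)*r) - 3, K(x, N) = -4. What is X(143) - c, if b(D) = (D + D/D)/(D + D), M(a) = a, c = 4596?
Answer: -133269/29 ≈ -4595.5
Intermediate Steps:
d(r) = -3 + r² - 4*r (d(r) = (r² - 4*r) - 3 = -3 + r² - 4*r)
b(D) = (1 + D)/(2*D) (b(D) = (D + 1)/((2*D)) = (1 + D)*(1/(2*D)) = (1 + D)/(2*D))
X(w) = 15/29 (X(w) = (1 + (-3 + (-4)² - 4*(-4)))/(2*(-3 + (-4)² - 4*(-4))) = (1 + (-3 + 16 + 16))/(2*(-3 + 16 + 16)) = (½)*(1 + 29)/29 = (½)*(1/29)*30 = 15/29)
X(143) - c = 15/29 - 1*4596 = 15/29 - 4596 = -133269/29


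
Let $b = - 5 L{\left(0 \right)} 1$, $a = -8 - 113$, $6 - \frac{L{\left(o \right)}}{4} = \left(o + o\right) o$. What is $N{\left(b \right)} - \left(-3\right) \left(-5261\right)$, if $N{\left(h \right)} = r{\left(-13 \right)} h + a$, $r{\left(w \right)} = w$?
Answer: $-14344$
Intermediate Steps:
$L{\left(o \right)} = 24 - 8 o^{2}$ ($L{\left(o \right)} = 24 - 4 \left(o + o\right) o = 24 - 4 \cdot 2 o o = 24 - 4 \cdot 2 o^{2} = 24 - 8 o^{2}$)
$a = -121$ ($a = -8 - 113 = -121$)
$b = -120$ ($b = - 5 \left(24 - 8 \cdot 0^{2}\right) 1 = - 5 \left(24 - 0\right) 1 = - 5 \left(24 + 0\right) 1 = \left(-5\right) 24 \cdot 1 = \left(-120\right) 1 = -120$)
$N{\left(h \right)} = -121 - 13 h$ ($N{\left(h \right)} = - 13 h - 121 = -121 - 13 h$)
$N{\left(b \right)} - \left(-3\right) \left(-5261\right) = \left(-121 - -1560\right) - \left(-3\right) \left(-5261\right) = \left(-121 + 1560\right) - 15783 = 1439 - 15783 = -14344$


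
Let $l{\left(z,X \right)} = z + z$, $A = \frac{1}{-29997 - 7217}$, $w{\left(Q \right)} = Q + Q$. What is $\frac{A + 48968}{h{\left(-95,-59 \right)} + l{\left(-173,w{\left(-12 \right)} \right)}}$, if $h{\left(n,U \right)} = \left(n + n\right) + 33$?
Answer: $- \frac{1822295151}{18718642} \approx -97.352$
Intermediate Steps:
$w{\left(Q \right)} = 2 Q$
$A = - \frac{1}{37214}$ ($A = \frac{1}{-37214} = - \frac{1}{37214} \approx -2.6872 \cdot 10^{-5}$)
$h{\left(n,U \right)} = 33 + 2 n$ ($h{\left(n,U \right)} = 2 n + 33 = 33 + 2 n$)
$l{\left(z,X \right)} = 2 z$
$\frac{A + 48968}{h{\left(-95,-59 \right)} + l{\left(-173,w{\left(-12 \right)} \right)}} = \frac{- \frac{1}{37214} + 48968}{\left(33 + 2 \left(-95\right)\right) + 2 \left(-173\right)} = \frac{1822295151}{37214 \left(\left(33 - 190\right) - 346\right)} = \frac{1822295151}{37214 \left(-157 - 346\right)} = \frac{1822295151}{37214 \left(-503\right)} = \frac{1822295151}{37214} \left(- \frac{1}{503}\right) = - \frac{1822295151}{18718642}$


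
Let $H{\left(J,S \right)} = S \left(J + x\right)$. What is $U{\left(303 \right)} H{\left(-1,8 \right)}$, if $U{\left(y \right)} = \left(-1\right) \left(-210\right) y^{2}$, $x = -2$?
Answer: $-462717360$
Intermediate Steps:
$H{\left(J,S \right)} = S \left(-2 + J\right)$ ($H{\left(J,S \right)} = S \left(J - 2\right) = S \left(-2 + J\right)$)
$U{\left(y \right)} = 210 y^{2}$
$U{\left(303 \right)} H{\left(-1,8 \right)} = 210 \cdot 303^{2} \cdot 8 \left(-2 - 1\right) = 210 \cdot 91809 \cdot 8 \left(-3\right) = 19279890 \left(-24\right) = -462717360$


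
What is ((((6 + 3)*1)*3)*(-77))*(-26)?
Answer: 54054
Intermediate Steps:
((((6 + 3)*1)*3)*(-77))*(-26) = (((9*1)*3)*(-77))*(-26) = ((9*3)*(-77))*(-26) = (27*(-77))*(-26) = -2079*(-26) = 54054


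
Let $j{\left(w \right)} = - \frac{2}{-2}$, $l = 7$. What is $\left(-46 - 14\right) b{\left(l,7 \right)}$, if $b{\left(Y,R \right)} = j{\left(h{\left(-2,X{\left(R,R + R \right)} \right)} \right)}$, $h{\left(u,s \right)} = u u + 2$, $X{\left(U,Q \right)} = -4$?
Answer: $-60$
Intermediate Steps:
$h{\left(u,s \right)} = 2 + u^{2}$ ($h{\left(u,s \right)} = u^{2} + 2 = 2 + u^{2}$)
$j{\left(w \right)} = 1$ ($j{\left(w \right)} = \left(-2\right) \left(- \frac{1}{2}\right) = 1$)
$b{\left(Y,R \right)} = 1$
$\left(-46 - 14\right) b{\left(l,7 \right)} = \left(-46 - 14\right) 1 = \left(-60\right) 1 = -60$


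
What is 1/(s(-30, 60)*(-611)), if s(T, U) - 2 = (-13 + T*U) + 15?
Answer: 1/1097356 ≈ 9.1128e-7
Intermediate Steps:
s(T, U) = 4 + T*U (s(T, U) = 2 + ((-13 + T*U) + 15) = 2 + (2 + T*U) = 4 + T*U)
1/(s(-30, 60)*(-611)) = 1/((4 - 30*60)*(-611)) = 1/((4 - 1800)*(-611)) = 1/(-1796*(-611)) = 1/1097356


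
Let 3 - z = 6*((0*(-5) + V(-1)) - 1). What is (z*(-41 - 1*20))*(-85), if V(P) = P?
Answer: 77775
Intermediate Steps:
z = 15 (z = 3 - 6*((0*(-5) - 1) - 1) = 3 - 6*((0 - 1) - 1) = 3 - 6*(-1 - 1) = 3 - 6*(-2) = 3 - 1*(-12) = 3 + 12 = 15)
(z*(-41 - 1*20))*(-85) = (15*(-41 - 1*20))*(-85) = (15*(-41 - 20))*(-85) = (15*(-61))*(-85) = -915*(-85) = 77775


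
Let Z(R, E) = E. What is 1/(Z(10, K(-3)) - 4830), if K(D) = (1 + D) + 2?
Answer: -1/4830 ≈ -0.00020704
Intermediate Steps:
K(D) = 3 + D
1/(Z(10, K(-3)) - 4830) = 1/((3 - 3) - 4830) = 1/(0 - 4830) = 1/(-4830) = -1/4830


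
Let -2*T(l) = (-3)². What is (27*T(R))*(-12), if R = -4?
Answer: 1458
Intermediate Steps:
T(l) = -9/2 (T(l) = -½*(-3)² = -½*9 = -9/2)
(27*T(R))*(-12) = (27*(-9/2))*(-12) = -243/2*(-12) = 1458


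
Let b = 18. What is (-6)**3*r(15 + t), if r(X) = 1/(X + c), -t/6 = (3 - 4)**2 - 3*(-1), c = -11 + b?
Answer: 108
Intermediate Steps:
c = 7 (c = -11 + 18 = 7)
t = -24 (t = -6*((3 - 4)**2 - 3*(-1)) = -6*((-1)**2 + 3) = -6*(1 + 3) = -6*4 = -24)
r(X) = 1/(7 + X) (r(X) = 1/(X + 7) = 1/(7 + X))
(-6)**3*r(15 + t) = (-6)**3/(7 + (15 - 24)) = -216/(7 - 9) = -216/(-2) = -216*(-1/2) = 108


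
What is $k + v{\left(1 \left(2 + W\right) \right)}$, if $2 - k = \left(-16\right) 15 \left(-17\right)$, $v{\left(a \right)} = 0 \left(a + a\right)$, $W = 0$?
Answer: $-4078$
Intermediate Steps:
$v{\left(a \right)} = 0$ ($v{\left(a \right)} = 0 \cdot 2 a = 0$)
$k = -4078$ ($k = 2 - \left(-16\right) 15 \left(-17\right) = 2 - \left(-240\right) \left(-17\right) = 2 - 4080 = -4078$)
$k + v{\left(1 \left(2 + W\right) \right)} = -4078 + 0 = -4078$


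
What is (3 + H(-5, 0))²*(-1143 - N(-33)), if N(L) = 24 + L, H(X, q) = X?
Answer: -4536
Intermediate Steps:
(3 + H(-5, 0))²*(-1143 - N(-33)) = (3 - 5)²*(-1143 - (24 - 33)) = (-2)²*(-1143 - 1*(-9)) = 4*(-1143 + 9) = 4*(-1134) = -4536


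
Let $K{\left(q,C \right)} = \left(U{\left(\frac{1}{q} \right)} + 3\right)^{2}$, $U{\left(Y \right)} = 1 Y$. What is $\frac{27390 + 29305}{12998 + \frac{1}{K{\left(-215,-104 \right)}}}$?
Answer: $\frac{23513457520}{5390784753} \approx 4.3618$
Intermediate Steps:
$U{\left(Y \right)} = Y$
$K{\left(q,C \right)} = \left(3 + \frac{1}{q}\right)^{2}$ ($K{\left(q,C \right)} = \left(\frac{1}{q} + 3\right)^{2} = \left(3 + \frac{1}{q}\right)^{2}$)
$\frac{27390 + 29305}{12998 + \frac{1}{K{\left(-215,-104 \right)}}} = \frac{27390 + 29305}{12998 + \frac{1}{\frac{1}{46225} \left(1 + 3 \left(-215\right)\right)^{2}}} = \frac{56695}{12998 + \frac{1}{\frac{1}{46225} \left(1 - 645\right)^{2}}} = \frac{56695}{12998 + \frac{1}{\frac{1}{46225} \left(-644\right)^{2}}} = \frac{56695}{12998 + \frac{1}{\frac{1}{46225} \cdot 414736}} = \frac{56695}{12998 + \frac{1}{\frac{414736}{46225}}} = \frac{56695}{12998 + \frac{46225}{414736}} = \frac{56695}{\frac{5390784753}{414736}} = 56695 \cdot \frac{414736}{5390784753} = \frac{23513457520}{5390784753}$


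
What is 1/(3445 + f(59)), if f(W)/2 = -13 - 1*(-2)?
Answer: 1/3423 ≈ 0.00029214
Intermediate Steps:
f(W) = -22 (f(W) = 2*(-13 - 1*(-2)) = 2*(-13 + 2) = 2*(-11) = -22)
1/(3445 + f(59)) = 1/(3445 - 22) = 1/3423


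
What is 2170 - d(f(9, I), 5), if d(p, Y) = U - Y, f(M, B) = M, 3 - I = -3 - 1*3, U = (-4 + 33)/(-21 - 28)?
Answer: 106604/49 ≈ 2175.6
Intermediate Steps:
U = -29/49 (U = 29/(-49) = 29*(-1/49) = -29/49 ≈ -0.59184)
I = 9 (I = 3 - (-3 - 1*3) = 3 - (-3 - 3) = 3 - 1*(-6) = 3 + 6 = 9)
d(p, Y) = -29/49 - Y
2170 - d(f(9, I), 5) = 2170 - (-29/49 - 1*5) = 2170 - (-29/49 - 5) = 2170 - 1*(-274/49) = 2170 + 274/49 = 106604/49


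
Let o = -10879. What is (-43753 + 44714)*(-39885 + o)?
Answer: -48784204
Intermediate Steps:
(-43753 + 44714)*(-39885 + o) = (-43753 + 44714)*(-39885 - 10879) = 961*(-50764) = -48784204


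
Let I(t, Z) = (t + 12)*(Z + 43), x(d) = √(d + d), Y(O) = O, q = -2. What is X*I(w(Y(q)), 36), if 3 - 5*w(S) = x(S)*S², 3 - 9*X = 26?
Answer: -12719/5 + 14536*I/45 ≈ -2543.8 + 323.02*I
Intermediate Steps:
X = -23/9 (X = ⅓ - ⅑*26 = ⅓ - 26/9 = -23/9 ≈ -2.5556)
x(d) = √2*√d (x(d) = √(2*d) = √2*√d)
w(S) = ⅗ - √2*S^(5/2)/5 (w(S) = ⅗ - √2*√S*S²/5 = ⅗ - √2*S^(5/2)/5)
I(t, Z) = (12 + t)*(43 + Z)
X*I(w(Y(q)), 36) = -23*(516 + 12*36 + 43*(⅗ - √2*(-2)^(5/2)/5) + 36*(⅗ - √2*(-2)^(5/2)/5))/9 = -23*(516 + 432 + 43*(⅗ - √2*4*I*√2/5) + 36*(⅗ - √2*4*I*√2/5))/9 = -23*(516 + 432 + 43*(⅗ - 8*I/5) + 36*(⅗ - 8*I/5))/9 = -23*(516 + 432 + (129/5 - 344*I/5) + (108/5 - 288*I/5))/9 = -23*(4977/5 - 632*I/5)/9 = -12719/5 + 14536*I/45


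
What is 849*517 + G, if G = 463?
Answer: 439396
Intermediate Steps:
849*517 + G = 849*517 + 463 = 438933 + 463 = 439396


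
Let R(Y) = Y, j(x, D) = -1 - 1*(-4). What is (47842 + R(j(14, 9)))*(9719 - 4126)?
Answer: 267597085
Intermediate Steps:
j(x, D) = 3 (j(x, D) = -1 + 4 = 3)
(47842 + R(j(14, 9)))*(9719 - 4126) = (47842 + 3)*(9719 - 4126) = 47845*5593 = 267597085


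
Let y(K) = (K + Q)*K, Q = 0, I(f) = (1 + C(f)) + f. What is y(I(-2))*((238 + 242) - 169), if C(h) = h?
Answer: 2799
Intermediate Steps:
I(f) = 1 + 2*f (I(f) = (1 + f) + f = 1 + 2*f)
y(K) = K² (y(K) = (K + 0)*K = K*K = K²)
y(I(-2))*((238 + 242) - 169) = (1 + 2*(-2))²*((238 + 242) - 169) = (1 - 4)²*(480 - 169) = (-3)²*311 = 9*311 = 2799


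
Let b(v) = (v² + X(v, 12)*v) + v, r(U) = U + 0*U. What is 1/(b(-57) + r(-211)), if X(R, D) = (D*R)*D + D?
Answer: 1/470153 ≈ 2.1270e-6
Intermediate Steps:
r(U) = U (r(U) = U + 0 = U)
X(R, D) = D + R*D² (X(R, D) = R*D² + D = D + R*D²)
b(v) = v + v² + v*(12 + 144*v) (b(v) = (v² + (12*(1 + 12*v))*v) + v = (v² + (12 + 144*v)*v) + v = (v² + v*(12 + 144*v)) + v = v + v² + v*(12 + 144*v))
1/(b(-57) + r(-211)) = 1/(-57*(13 + 145*(-57)) - 211) = 1/(-57*(13 - 8265) - 211) = 1/(-57*(-8252) - 211) = 1/(470364 - 211) = 1/470153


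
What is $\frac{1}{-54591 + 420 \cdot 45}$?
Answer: $- \frac{1}{35691} \approx -2.8018 \cdot 10^{-5}$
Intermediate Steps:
$\frac{1}{-54591 + 420 \cdot 45} = \frac{1}{-54591 + 18900} = \frac{1}{-35691} = - \frac{1}{35691}$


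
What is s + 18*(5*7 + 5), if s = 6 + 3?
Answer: 729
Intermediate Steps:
s = 9
s + 18*(5*7 + 5) = 9 + 18*(5*7 + 5) = 9 + 18*(35 + 5) = 9 + 18*40 = 9 + 720 = 729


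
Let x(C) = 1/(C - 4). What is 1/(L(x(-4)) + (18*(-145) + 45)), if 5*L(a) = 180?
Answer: -1/2529 ≈ -0.00039541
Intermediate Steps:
x(C) = 1/(-4 + C)
L(a) = 36 (L(a) = (1/5)*180 = 36)
1/(L(x(-4)) + (18*(-145) + 45)) = 1/(36 + (18*(-145) + 45)) = 1/(36 + (-2610 + 45)) = 1/(36 - 2565) = 1/(-2529) = -1/2529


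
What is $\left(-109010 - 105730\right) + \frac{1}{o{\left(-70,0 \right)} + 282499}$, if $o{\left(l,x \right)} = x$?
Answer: $- \frac{60663835259}{282499} \approx -2.1474 \cdot 10^{5}$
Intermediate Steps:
$\left(-109010 - 105730\right) + \frac{1}{o{\left(-70,0 \right)} + 282499} = \left(-109010 - 105730\right) + \frac{1}{0 + 282499} = \left(-109010 - 105730\right) + \frac{1}{282499} = -214740 + \frac{1}{282499} = - \frac{60663835259}{282499}$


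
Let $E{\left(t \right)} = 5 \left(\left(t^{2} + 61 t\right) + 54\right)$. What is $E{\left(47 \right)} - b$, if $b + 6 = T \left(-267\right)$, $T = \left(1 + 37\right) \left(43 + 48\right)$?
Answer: $948942$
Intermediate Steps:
$T = 3458$ ($T = 38 \cdot 91 = 3458$)
$b = -923292$ ($b = -6 + 3458 \left(-267\right) = -6 - 923286 = -923292$)
$E{\left(t \right)} = 270 + 5 t^{2} + 305 t$ ($E{\left(t \right)} = 5 \left(54 + t^{2} + 61 t\right) = 270 + 5 t^{2} + 305 t$)
$E{\left(47 \right)} - b = \left(270 + 5 \cdot 47^{2} + 305 \cdot 47\right) - -923292 = \left(270 + 5 \cdot 2209 + 14335\right) + 923292 = \left(270 + 11045 + 14335\right) + 923292 = 25650 + 923292 = 948942$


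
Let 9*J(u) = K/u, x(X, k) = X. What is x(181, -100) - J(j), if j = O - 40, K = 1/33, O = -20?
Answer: 3225421/17820 ≈ 181.00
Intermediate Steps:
K = 1/33 ≈ 0.030303
j = -60 (j = -20 - 40 = -60)
J(u) = 1/(297*u) (J(u) = (1/(33*u))/9 = 1/(297*u))
x(181, -100) - J(j) = 181 - 1/(297*(-60)) = 181 - (-1)/(297*60) = 181 - 1*(-1/17820) = 181 + 1/17820 = 3225421/17820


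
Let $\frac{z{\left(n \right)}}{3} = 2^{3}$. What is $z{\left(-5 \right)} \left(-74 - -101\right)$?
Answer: $648$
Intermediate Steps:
$z{\left(n \right)} = 24$ ($z{\left(n \right)} = 3 \cdot 2^{3} = 3 \cdot 8 = 24$)
$z{\left(-5 \right)} \left(-74 - -101\right) = 24 \left(-74 - -101\right) = 24 \left(-74 + 101\right) = 24 \cdot 27 = 648$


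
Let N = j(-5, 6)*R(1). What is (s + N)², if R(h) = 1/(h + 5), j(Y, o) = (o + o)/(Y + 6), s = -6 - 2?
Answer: 36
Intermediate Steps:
s = -8
j(Y, o) = 2*o/(6 + Y) (j(Y, o) = (2*o)/(6 + Y) = 2*o/(6 + Y))
R(h) = 1/(5 + h)
N = 2 (N = (2*6/(6 - 5))/(5 + 1) = (2*6/1)/6 = (2*6*1)*(⅙) = 12*(⅙) = 2)
(s + N)² = (-8 + 2)² = (-6)² = 36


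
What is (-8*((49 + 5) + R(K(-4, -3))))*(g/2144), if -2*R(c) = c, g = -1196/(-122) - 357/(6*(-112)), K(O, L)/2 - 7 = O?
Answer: -1028823/523136 ≈ -1.9666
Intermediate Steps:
K(O, L) = 14 + 2*O
g = 20173/1952 (g = -1196*(-1/122) - 357/(-672) = 598/61 - 357*(-1/672) = 598/61 + 17/32 = 20173/1952 ≈ 10.335)
R(c) = -c/2
(-8*((49 + 5) + R(K(-4, -3))))*(g/2144) = (-8*((49 + 5) - (14 + 2*(-4))/2))*((20173/1952)/2144) = (-8*(54 - (14 - 8)/2))*((20173/1952)*(1/2144)) = -8*(54 - 1/2*6)*(20173/4185088) = -8*(54 - 3)*(20173/4185088) = -8*51*(20173/4185088) = -408*20173/4185088 = -1028823/523136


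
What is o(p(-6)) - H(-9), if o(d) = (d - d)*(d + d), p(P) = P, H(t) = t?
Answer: 9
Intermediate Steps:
o(d) = 0 (o(d) = 0*(2*d) = 0)
o(p(-6)) - H(-9) = 0 - 1*(-9) = 0 + 9 = 9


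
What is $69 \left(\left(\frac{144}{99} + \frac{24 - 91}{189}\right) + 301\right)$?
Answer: $\frac{14445518}{693} \approx 20845.0$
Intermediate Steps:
$69 \left(\left(\frac{144}{99} + \frac{24 - 91}{189}\right) + 301\right) = 69 \left(\left(144 \cdot \frac{1}{99} - \frac{67}{189}\right) + 301\right) = 69 \left(\left(\frac{16}{11} - \frac{67}{189}\right) + 301\right) = 69 \left(\frac{2287}{2079} + 301\right) = 69 \cdot \frac{628066}{2079} = \frac{14445518}{693}$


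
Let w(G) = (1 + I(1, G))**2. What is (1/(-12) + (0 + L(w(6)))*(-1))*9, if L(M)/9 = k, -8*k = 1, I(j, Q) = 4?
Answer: 75/8 ≈ 9.3750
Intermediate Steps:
k = -1/8 (k = -1/8*1 = -1/8 ≈ -0.12500)
w(G) = 25 (w(G) = (1 + 4)**2 = 5**2 = 25)
L(M) = -9/8 (L(M) = 9*(-1/8) = -9/8)
(1/(-12) + (0 + L(w(6)))*(-1))*9 = (1/(-12) + (0 - 9/8)*(-1))*9 = (-1/12 - 9/8*(-1))*9 = (-1/12 + 9/8)*9 = (25/24)*9 = 75/8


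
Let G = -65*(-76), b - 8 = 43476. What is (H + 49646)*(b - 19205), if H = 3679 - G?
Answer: 1174739415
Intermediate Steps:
b = 43484 (b = 8 + 43476 = 43484)
G = 4940
H = -1261 (H = 3679 - 1*4940 = 3679 - 4940 = -1261)
(H + 49646)*(b - 19205) = (-1261 + 49646)*(43484 - 19205) = 48385*24279 = 1174739415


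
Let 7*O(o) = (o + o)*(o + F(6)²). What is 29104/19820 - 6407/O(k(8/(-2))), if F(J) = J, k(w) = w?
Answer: 224089451/1268480 ≈ 176.66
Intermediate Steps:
O(o) = 2*o*(36 + o)/7 (O(o) = ((o + o)*(o + 6²))/7 = ((2*o)*(o + 36))/7 = ((2*o)*(36 + o))/7 = (2*o*(36 + o))/7 = 2*o*(36 + o)/7)
29104/19820 - 6407/O(k(8/(-2))) = 29104/19820 - 6407*(-7/(8*(36 + 8/(-2)))) = 29104*(1/19820) - 6407*(-7/(8*(36 + 8*(-½)))) = 7276/4955 - 6407*(-7/(8*(36 - 4))) = 7276/4955 - 6407/((2/7)*(-4)*32) = 7276/4955 - 6407/(-256/7) = 7276/4955 - 6407*(-7/256) = 7276/4955 + 44849/256 = 224089451/1268480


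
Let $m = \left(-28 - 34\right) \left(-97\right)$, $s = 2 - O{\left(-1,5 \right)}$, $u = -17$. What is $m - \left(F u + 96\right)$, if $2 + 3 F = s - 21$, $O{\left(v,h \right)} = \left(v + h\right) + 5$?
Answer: $5748$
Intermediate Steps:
$O{\left(v,h \right)} = 5 + h + v$ ($O{\left(v,h \right)} = \left(h + v\right) + 5 = 5 + h + v$)
$s = -7$ ($s = 2 - \left(5 + 5 - 1\right) = 2 - 9 = -7$)
$F = -10$ ($F = - \frac{2}{3} + \frac{-7 - 21}{3} = - \frac{2}{3} + \frac{1}{3} \left(-28\right) = - \frac{2}{3} - \frac{28}{3} = -10$)
$m = 6014$ ($m = \left(-62\right) \left(-97\right) = 6014$)
$m - \left(F u + 96\right) = 6014 - \left(\left(-10\right) \left(-17\right) + 96\right) = 6014 - \left(170 + 96\right) = 6014 - 266 = 5748$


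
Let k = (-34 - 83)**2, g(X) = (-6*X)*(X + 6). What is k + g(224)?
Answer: -295431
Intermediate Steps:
g(X) = -6*X*(6 + X) (g(X) = (-6*X)*(6 + X) = -6*X*(6 + X))
k = 13689 (k = (-117)**2 = 13689)
k + g(224) = 13689 - 6*224*(6 + 224) = 13689 - 6*224*230 = 13689 - 309120 = -295431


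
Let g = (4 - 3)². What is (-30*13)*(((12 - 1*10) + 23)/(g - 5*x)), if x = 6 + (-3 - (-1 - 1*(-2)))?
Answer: 3250/3 ≈ 1083.3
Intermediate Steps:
x = 2 (x = 6 + (-3 - (-1 + 2)) = 6 + (-3 - 1*1) = 6 + (-3 - 1) = 6 - 4 = 2)
g = 1 (g = 1² = 1)
(-30*13)*(((12 - 1*10) + 23)/(g - 5*x)) = (-30*13)*(((12 - 1*10) + 23)/(1 - 5*2)) = -390*((12 - 10) + 23)/(1 - 10) = -390*(2 + 23)/(-9) = -9750*(-1)/9 = -390*(-25/9) = 3250/3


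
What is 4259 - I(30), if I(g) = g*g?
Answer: 3359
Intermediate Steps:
I(g) = g²
4259 - I(30) = 4259 - 1*30² = 4259 - 1*900 = 4259 - 900 = 3359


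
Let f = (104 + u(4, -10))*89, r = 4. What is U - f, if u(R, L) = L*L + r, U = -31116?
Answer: -49628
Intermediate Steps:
u(R, L) = 4 + L² (u(R, L) = L*L + 4 = L² + 4 = 4 + L²)
f = 18512 (f = (104 + (4 + (-10)²))*89 = (104 + (4 + 100))*89 = (104 + 104)*89 = 208*89 = 18512)
U - f = -31116 - 1*18512 = -31116 - 18512 = -49628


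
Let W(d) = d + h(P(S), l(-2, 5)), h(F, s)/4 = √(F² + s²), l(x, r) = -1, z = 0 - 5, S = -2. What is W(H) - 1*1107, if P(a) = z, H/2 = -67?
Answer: -1241 + 4*√26 ≈ -1220.6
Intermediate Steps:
H = -134 (H = 2*(-67) = -134)
z = -5
P(a) = -5
h(F, s) = 4*√(F² + s²)
W(d) = d + 4*√26 (W(d) = d + 4*√((-5)² + (-1)²) = d + 4*√(25 + 1) = d + 4*√26)
W(H) - 1*1107 = (-134 + 4*√26) - 1*1107 = (-134 + 4*√26) - 1107 = -1241 + 4*√26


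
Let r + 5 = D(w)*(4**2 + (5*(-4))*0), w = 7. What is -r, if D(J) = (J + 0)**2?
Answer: -779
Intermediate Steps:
D(J) = J**2
r = 779 (r = -5 + 7**2*(4**2 + (5*(-4))*0) = -5 + 49*(16 - 20*0) = -5 + 49*(16 + 0) = -5 + 49*16 = -5 + 784 = 779)
-r = -1*779 = -779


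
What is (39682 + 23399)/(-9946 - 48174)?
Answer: -63081/58120 ≈ -1.0854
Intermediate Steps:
(39682 + 23399)/(-9946 - 48174) = 63081/(-58120) = 63081*(-1/58120) = -63081/58120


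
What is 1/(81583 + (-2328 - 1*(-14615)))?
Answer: 1/93870 ≈ 1.0653e-5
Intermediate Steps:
1/(81583 + (-2328 - 1*(-14615))) = 1/(81583 + (-2328 + 14615)) = 1/(81583 + 12287) = 1/93870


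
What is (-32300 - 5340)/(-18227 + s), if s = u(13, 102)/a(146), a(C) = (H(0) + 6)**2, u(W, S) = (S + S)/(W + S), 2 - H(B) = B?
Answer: 69257600/33537629 ≈ 2.0651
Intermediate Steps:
H(B) = 2 - B
u(W, S) = 2*S/(S + W) (u(W, S) = (2*S)/(S + W) = 2*S/(S + W))
a(C) = 64 (a(C) = ((2 - 1*0) + 6)**2 = ((2 + 0) + 6)**2 = (2 + 6)**2 = 8**2 = 64)
s = 51/1840 (s = (2*102/(102 + 13))/64 = (2*102/115)*(1/64) = (2*102*(1/115))*(1/64) = (204/115)*(1/64) = 51/1840 ≈ 0.027717)
(-32300 - 5340)/(-18227 + s) = (-32300 - 5340)/(-18227 + 51/1840) = -37640/(-33537629/1840) = -37640*(-1840/33537629) = 69257600/33537629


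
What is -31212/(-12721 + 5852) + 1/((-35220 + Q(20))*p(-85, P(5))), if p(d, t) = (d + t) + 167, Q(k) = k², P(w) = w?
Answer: 94551753211/20808536460 ≈ 4.5439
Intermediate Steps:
p(d, t) = 167 + d + t
-31212/(-12721 + 5852) + 1/((-35220 + Q(20))*p(-85, P(5))) = -31212/(-12721 + 5852) + 1/((-35220 + 20²)*(167 - 85 + 5)) = -31212/(-6869) + 1/((-35220 + 400)*87) = -31212*(-1/6869) + (1/87)/(-34820) = 31212/6869 - 1/34820*1/87 = 31212/6869 - 1/3029340 = 94551753211/20808536460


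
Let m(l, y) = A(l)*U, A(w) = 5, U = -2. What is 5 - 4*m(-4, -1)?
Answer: 45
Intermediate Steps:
m(l, y) = -10 (m(l, y) = 5*(-2) = -10)
5 - 4*m(-4, -1) = 5 - 4*(-10) = 5 + 40 = 45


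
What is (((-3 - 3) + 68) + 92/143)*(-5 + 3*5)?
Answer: 89580/143 ≈ 626.43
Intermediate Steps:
(((-3 - 3) + 68) + 92/143)*(-5 + 3*5) = ((-6 + 68) + 92*(1/143))*(-5 + 15) = (62 + 92/143)*10 = (8958/143)*10 = 89580/143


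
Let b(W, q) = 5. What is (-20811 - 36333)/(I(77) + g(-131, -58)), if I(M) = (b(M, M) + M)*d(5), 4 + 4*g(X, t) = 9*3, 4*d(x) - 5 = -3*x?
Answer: 228576/797 ≈ 286.80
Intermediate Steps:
d(x) = 5/4 - 3*x/4 (d(x) = 5/4 + (-3*x)/4 = 5/4 - 3*x/4)
g(X, t) = 23/4 (g(X, t) = -1 + (9*3)/4 = -1 + (¼)*27 = -1 + 27/4 = 23/4)
I(M) = -25/2 - 5*M/2 (I(M) = (5 + M)*(5/4 - ¾*5) = (5 + M)*(5/4 - 15/4) = (5 + M)*(-5/2) = -25/2 - 5*M/2)
(-20811 - 36333)/(I(77) + g(-131, -58)) = (-20811 - 36333)/((-25/2 - 5/2*77) + 23/4) = -57144/((-25/2 - 385/2) + 23/4) = -57144/(-205 + 23/4) = -57144/(-797/4) = -57144*(-4/797) = 228576/797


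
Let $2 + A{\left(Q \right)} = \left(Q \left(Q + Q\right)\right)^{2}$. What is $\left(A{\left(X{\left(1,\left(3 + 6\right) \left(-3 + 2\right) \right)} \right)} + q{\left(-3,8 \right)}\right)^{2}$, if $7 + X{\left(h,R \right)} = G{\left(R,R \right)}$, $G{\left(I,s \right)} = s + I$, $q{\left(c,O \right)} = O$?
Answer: $2441425000036$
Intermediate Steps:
$G{\left(I,s \right)} = I + s$
$X{\left(h,R \right)} = -7 + 2 R$ ($X{\left(h,R \right)} = -7 + \left(R + R\right) = -7 + 2 R$)
$A{\left(Q \right)} = -2 + 4 Q^{4}$ ($A{\left(Q \right)} = -2 + \left(Q \left(Q + Q\right)\right)^{2} = -2 + \left(Q 2 Q\right)^{2} = -2 + \left(2 Q^{2}\right)^{2} = -2 + 4 Q^{4}$)
$\left(A{\left(X{\left(1,\left(3 + 6\right) \left(-3 + 2\right) \right)} \right)} + q{\left(-3,8 \right)}\right)^{2} = \left(\left(-2 + 4 \left(-7 + 2 \left(3 + 6\right) \left(-3 + 2\right)\right)^{4}\right) + 8\right)^{2} = \left(\left(-2 + 4 \left(-7 + 2 \cdot 9 \left(-1\right)\right)^{4}\right) + 8\right)^{2} = \left(\left(-2 + 4 \left(-7 + 2 \left(-9\right)\right)^{4}\right) + 8\right)^{2} = \left(\left(-2 + 4 \left(-7 - 18\right)^{4}\right) + 8\right)^{2} = \left(\left(-2 + 4 \left(-25\right)^{4}\right) + 8\right)^{2} = \left(\left(-2 + 4 \cdot 390625\right) + 8\right)^{2} = \left(\left(-2 + 1562500\right) + 8\right)^{2} = \left(1562498 + 8\right)^{2} = 1562506^{2} = 2441425000036$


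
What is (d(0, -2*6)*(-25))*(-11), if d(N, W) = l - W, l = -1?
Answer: 3025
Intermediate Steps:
d(N, W) = -1 - W
(d(0, -2*6)*(-25))*(-11) = ((-1 - (-2)*6)*(-25))*(-11) = ((-1 - 1*(-12))*(-25))*(-11) = ((-1 + 12)*(-25))*(-11) = (11*(-25))*(-11) = -275*(-11) = 3025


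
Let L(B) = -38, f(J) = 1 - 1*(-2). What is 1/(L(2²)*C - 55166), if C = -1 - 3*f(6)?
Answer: -1/54786 ≈ -1.8253e-5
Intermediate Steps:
f(J) = 3 (f(J) = 1 + 2 = 3)
C = -10 (C = -1 - 3*3 = -1 - 9 = -10)
1/(L(2²)*C - 55166) = 1/(-38*(-10) - 55166) = 1/(380 - 55166) = 1/(-54786) = -1/54786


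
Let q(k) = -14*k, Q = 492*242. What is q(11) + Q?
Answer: 118910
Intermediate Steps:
Q = 119064
q(11) + Q = -14*11 + 119064 = -154 + 119064 = 118910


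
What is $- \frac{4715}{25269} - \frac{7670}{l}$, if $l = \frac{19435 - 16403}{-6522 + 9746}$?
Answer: $- \frac{78108518675}{9576951} \approx -8155.9$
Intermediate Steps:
$l = \frac{379}{403}$ ($l = \frac{3032}{3224} = 3032 \cdot \frac{1}{3224} = \frac{379}{403} \approx 0.94045$)
$- \frac{4715}{25269} - \frac{7670}{l} = - \frac{4715}{25269} - \frac{7670}{\frac{379}{403}} = \left(-4715\right) \frac{1}{25269} - \frac{3091010}{379} = - \frac{4715}{25269} - \frac{3091010}{379} = - \frac{78108518675}{9576951}$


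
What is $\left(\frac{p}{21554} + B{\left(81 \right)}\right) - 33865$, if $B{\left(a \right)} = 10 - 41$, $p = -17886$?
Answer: $- \frac{365306135}{10777} \approx -33897.0$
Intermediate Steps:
$B{\left(a \right)} = -31$ ($B{\left(a \right)} = 10 - 41 = -31$)
$\left(\frac{p}{21554} + B{\left(81 \right)}\right) - 33865 = \left(- \frac{17886}{21554} - 31\right) - 33865 = \left(\left(-17886\right) \frac{1}{21554} - 31\right) - 33865 = \left(- \frac{8943}{10777} - 31\right) - 33865 = - \frac{343030}{10777} - 33865 = - \frac{365306135}{10777}$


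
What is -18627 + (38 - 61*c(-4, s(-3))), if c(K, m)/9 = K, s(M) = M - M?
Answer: -16393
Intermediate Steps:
s(M) = 0
c(K, m) = 9*K
-18627 + (38 - 61*c(-4, s(-3))) = -18627 + (38 - 549*(-4)) = -18627 + (38 - 61*(-36)) = -18627 + (38 + 2196) = -18627 + 2234 = -16393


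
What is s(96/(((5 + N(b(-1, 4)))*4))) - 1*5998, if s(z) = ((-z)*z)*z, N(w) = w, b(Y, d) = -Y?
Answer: -6062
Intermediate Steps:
s(z) = -z**3 (s(z) = (-z**2)*z = -z**3)
s(96/(((5 + N(b(-1, 4)))*4))) - 1*5998 = -(96/(((5 - 1*(-1))*4)))**3 - 1*5998 = -(96/(((5 + 1)*4)))**3 - 5998 = -(96/((6*4)))**3 - 5998 = -(96/24)**3 - 5998 = -(96*(1/24))**3 - 5998 = -1*4**3 - 5998 = -1*64 - 5998 = -64 - 5998 = -6062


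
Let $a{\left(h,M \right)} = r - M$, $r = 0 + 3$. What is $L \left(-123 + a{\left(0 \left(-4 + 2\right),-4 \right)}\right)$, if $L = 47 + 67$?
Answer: $-13224$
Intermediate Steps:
$r = 3$
$a{\left(h,M \right)} = 3 - M$
$L = 114$
$L \left(-123 + a{\left(0 \left(-4 + 2\right),-4 \right)}\right) = 114 \left(-123 + \left(3 - -4\right)\right) = 114 \left(-123 + \left(3 + 4\right)\right) = 114 \left(-123 + 7\right) = 114 \left(-116\right) = -13224$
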